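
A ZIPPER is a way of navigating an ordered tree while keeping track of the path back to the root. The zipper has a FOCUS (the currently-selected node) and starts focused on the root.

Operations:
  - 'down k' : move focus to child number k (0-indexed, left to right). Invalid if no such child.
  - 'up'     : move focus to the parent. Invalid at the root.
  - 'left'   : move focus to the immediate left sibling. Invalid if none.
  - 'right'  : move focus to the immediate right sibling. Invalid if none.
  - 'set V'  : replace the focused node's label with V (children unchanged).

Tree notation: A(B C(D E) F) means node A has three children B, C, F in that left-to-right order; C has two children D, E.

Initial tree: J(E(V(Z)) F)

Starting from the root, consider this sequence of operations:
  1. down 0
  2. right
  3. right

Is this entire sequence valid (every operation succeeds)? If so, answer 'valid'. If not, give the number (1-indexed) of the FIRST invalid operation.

Step 1 (down 0): focus=E path=0 depth=1 children=['V'] left=[] right=['F'] parent=J
Step 2 (right): focus=F path=1 depth=1 children=[] left=['E'] right=[] parent=J
Step 3 (right): INVALID

Answer: 3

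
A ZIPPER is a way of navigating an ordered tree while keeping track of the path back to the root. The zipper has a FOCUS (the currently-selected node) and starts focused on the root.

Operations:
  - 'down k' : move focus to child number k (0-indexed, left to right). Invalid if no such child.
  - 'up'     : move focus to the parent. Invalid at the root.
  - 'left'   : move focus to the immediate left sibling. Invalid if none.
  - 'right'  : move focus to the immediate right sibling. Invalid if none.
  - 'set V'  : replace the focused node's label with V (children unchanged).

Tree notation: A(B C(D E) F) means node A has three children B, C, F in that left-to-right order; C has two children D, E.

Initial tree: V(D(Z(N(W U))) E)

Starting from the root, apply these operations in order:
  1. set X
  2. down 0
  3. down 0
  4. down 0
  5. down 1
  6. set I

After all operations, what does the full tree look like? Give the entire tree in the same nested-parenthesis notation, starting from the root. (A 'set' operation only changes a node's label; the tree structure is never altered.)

Answer: X(D(Z(N(W I))) E)

Derivation:
Step 1 (set X): focus=X path=root depth=0 children=['D', 'E'] (at root)
Step 2 (down 0): focus=D path=0 depth=1 children=['Z'] left=[] right=['E'] parent=X
Step 3 (down 0): focus=Z path=0/0 depth=2 children=['N'] left=[] right=[] parent=D
Step 4 (down 0): focus=N path=0/0/0 depth=3 children=['W', 'U'] left=[] right=[] parent=Z
Step 5 (down 1): focus=U path=0/0/0/1 depth=4 children=[] left=['W'] right=[] parent=N
Step 6 (set I): focus=I path=0/0/0/1 depth=4 children=[] left=['W'] right=[] parent=N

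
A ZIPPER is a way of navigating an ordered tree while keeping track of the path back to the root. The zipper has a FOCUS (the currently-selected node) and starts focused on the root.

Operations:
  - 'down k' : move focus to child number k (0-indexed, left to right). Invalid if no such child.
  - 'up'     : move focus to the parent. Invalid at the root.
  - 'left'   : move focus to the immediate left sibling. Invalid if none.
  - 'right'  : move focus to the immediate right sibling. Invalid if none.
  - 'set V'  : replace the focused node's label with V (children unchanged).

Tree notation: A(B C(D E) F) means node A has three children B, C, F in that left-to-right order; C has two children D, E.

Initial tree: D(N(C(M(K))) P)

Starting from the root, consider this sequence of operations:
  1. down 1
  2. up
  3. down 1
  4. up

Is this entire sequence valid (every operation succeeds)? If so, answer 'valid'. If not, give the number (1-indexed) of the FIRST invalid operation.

Answer: valid

Derivation:
Step 1 (down 1): focus=P path=1 depth=1 children=[] left=['N'] right=[] parent=D
Step 2 (up): focus=D path=root depth=0 children=['N', 'P'] (at root)
Step 3 (down 1): focus=P path=1 depth=1 children=[] left=['N'] right=[] parent=D
Step 4 (up): focus=D path=root depth=0 children=['N', 'P'] (at root)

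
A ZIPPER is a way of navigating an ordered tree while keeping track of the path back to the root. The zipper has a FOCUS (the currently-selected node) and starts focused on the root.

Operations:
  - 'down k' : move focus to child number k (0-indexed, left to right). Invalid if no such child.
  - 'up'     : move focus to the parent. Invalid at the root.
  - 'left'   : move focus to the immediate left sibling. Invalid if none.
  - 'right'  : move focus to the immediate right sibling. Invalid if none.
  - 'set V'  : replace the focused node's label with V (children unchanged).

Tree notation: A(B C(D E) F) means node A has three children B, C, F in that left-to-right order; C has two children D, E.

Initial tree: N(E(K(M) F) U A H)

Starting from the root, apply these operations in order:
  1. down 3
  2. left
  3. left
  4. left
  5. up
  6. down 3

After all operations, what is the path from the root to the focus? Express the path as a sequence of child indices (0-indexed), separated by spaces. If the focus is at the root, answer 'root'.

Step 1 (down 3): focus=H path=3 depth=1 children=[] left=['E', 'U', 'A'] right=[] parent=N
Step 2 (left): focus=A path=2 depth=1 children=[] left=['E', 'U'] right=['H'] parent=N
Step 3 (left): focus=U path=1 depth=1 children=[] left=['E'] right=['A', 'H'] parent=N
Step 4 (left): focus=E path=0 depth=1 children=['K', 'F'] left=[] right=['U', 'A', 'H'] parent=N
Step 5 (up): focus=N path=root depth=0 children=['E', 'U', 'A', 'H'] (at root)
Step 6 (down 3): focus=H path=3 depth=1 children=[] left=['E', 'U', 'A'] right=[] parent=N

Answer: 3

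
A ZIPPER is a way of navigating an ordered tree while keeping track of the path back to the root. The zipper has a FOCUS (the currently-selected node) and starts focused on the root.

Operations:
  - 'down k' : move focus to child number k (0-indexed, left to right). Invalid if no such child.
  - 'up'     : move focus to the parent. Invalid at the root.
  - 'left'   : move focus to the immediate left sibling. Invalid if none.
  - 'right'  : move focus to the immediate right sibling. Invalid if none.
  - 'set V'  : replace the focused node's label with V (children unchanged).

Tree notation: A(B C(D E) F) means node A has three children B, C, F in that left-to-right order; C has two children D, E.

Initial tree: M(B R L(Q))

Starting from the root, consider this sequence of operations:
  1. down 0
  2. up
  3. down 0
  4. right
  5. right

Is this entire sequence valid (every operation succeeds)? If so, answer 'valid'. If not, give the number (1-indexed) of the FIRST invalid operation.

Answer: valid

Derivation:
Step 1 (down 0): focus=B path=0 depth=1 children=[] left=[] right=['R', 'L'] parent=M
Step 2 (up): focus=M path=root depth=0 children=['B', 'R', 'L'] (at root)
Step 3 (down 0): focus=B path=0 depth=1 children=[] left=[] right=['R', 'L'] parent=M
Step 4 (right): focus=R path=1 depth=1 children=[] left=['B'] right=['L'] parent=M
Step 5 (right): focus=L path=2 depth=1 children=['Q'] left=['B', 'R'] right=[] parent=M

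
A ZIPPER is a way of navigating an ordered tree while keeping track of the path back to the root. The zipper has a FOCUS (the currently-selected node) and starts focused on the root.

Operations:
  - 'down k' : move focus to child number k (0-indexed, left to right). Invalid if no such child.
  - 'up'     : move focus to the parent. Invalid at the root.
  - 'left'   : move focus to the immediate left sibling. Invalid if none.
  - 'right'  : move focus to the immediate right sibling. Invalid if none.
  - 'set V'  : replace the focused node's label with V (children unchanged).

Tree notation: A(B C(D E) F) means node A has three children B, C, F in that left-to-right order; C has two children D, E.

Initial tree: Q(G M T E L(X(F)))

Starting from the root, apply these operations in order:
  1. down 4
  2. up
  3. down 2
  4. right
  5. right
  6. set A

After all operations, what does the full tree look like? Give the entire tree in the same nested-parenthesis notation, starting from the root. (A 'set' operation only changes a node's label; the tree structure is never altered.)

Answer: Q(G M T E A(X(F)))

Derivation:
Step 1 (down 4): focus=L path=4 depth=1 children=['X'] left=['G', 'M', 'T', 'E'] right=[] parent=Q
Step 2 (up): focus=Q path=root depth=0 children=['G', 'M', 'T', 'E', 'L'] (at root)
Step 3 (down 2): focus=T path=2 depth=1 children=[] left=['G', 'M'] right=['E', 'L'] parent=Q
Step 4 (right): focus=E path=3 depth=1 children=[] left=['G', 'M', 'T'] right=['L'] parent=Q
Step 5 (right): focus=L path=4 depth=1 children=['X'] left=['G', 'M', 'T', 'E'] right=[] parent=Q
Step 6 (set A): focus=A path=4 depth=1 children=['X'] left=['G', 'M', 'T', 'E'] right=[] parent=Q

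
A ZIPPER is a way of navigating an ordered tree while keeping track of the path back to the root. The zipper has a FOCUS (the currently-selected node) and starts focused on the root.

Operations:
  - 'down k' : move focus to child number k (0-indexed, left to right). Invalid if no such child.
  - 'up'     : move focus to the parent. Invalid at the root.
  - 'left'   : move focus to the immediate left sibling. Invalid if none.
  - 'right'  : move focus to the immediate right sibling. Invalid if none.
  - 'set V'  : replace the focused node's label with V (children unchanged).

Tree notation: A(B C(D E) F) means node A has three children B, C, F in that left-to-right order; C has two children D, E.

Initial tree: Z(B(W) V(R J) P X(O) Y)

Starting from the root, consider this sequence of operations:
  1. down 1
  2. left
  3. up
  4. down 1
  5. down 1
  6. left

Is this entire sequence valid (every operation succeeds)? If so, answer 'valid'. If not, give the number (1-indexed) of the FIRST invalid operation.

Answer: valid

Derivation:
Step 1 (down 1): focus=V path=1 depth=1 children=['R', 'J'] left=['B'] right=['P', 'X', 'Y'] parent=Z
Step 2 (left): focus=B path=0 depth=1 children=['W'] left=[] right=['V', 'P', 'X', 'Y'] parent=Z
Step 3 (up): focus=Z path=root depth=0 children=['B', 'V', 'P', 'X', 'Y'] (at root)
Step 4 (down 1): focus=V path=1 depth=1 children=['R', 'J'] left=['B'] right=['P', 'X', 'Y'] parent=Z
Step 5 (down 1): focus=J path=1/1 depth=2 children=[] left=['R'] right=[] parent=V
Step 6 (left): focus=R path=1/0 depth=2 children=[] left=[] right=['J'] parent=V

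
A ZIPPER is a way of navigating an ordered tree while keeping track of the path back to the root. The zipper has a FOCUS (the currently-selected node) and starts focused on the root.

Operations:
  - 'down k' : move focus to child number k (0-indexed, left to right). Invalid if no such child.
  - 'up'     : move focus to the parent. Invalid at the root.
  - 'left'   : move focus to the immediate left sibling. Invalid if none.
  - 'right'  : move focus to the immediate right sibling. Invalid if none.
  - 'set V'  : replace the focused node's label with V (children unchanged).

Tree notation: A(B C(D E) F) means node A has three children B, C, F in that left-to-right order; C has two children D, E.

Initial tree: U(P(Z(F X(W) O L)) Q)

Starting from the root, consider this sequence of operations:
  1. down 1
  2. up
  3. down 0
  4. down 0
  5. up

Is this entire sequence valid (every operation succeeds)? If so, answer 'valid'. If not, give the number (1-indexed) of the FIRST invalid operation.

Step 1 (down 1): focus=Q path=1 depth=1 children=[] left=['P'] right=[] parent=U
Step 2 (up): focus=U path=root depth=0 children=['P', 'Q'] (at root)
Step 3 (down 0): focus=P path=0 depth=1 children=['Z'] left=[] right=['Q'] parent=U
Step 4 (down 0): focus=Z path=0/0 depth=2 children=['F', 'X', 'O', 'L'] left=[] right=[] parent=P
Step 5 (up): focus=P path=0 depth=1 children=['Z'] left=[] right=['Q'] parent=U

Answer: valid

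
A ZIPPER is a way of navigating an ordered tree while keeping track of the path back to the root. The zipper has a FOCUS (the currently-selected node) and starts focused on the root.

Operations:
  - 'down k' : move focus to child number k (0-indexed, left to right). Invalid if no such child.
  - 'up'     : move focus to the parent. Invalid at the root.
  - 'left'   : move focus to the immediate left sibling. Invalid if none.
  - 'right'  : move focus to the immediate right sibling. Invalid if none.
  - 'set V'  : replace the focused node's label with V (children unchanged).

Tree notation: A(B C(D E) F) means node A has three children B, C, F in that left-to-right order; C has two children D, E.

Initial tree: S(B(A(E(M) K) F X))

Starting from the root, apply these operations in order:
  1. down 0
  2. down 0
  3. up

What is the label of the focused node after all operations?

Step 1 (down 0): focus=B path=0 depth=1 children=['A', 'F', 'X'] left=[] right=[] parent=S
Step 2 (down 0): focus=A path=0/0 depth=2 children=['E', 'K'] left=[] right=['F', 'X'] parent=B
Step 3 (up): focus=B path=0 depth=1 children=['A', 'F', 'X'] left=[] right=[] parent=S

Answer: B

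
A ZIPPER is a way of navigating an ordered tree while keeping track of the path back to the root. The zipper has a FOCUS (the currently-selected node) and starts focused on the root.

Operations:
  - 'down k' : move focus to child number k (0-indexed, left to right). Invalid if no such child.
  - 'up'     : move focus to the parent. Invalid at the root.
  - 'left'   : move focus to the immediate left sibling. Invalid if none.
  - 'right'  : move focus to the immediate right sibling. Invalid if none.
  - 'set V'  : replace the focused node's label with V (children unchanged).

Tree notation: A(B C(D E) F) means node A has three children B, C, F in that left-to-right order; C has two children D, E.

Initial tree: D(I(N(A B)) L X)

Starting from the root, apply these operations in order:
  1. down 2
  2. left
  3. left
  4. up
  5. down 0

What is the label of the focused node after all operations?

Step 1 (down 2): focus=X path=2 depth=1 children=[] left=['I', 'L'] right=[] parent=D
Step 2 (left): focus=L path=1 depth=1 children=[] left=['I'] right=['X'] parent=D
Step 3 (left): focus=I path=0 depth=1 children=['N'] left=[] right=['L', 'X'] parent=D
Step 4 (up): focus=D path=root depth=0 children=['I', 'L', 'X'] (at root)
Step 5 (down 0): focus=I path=0 depth=1 children=['N'] left=[] right=['L', 'X'] parent=D

Answer: I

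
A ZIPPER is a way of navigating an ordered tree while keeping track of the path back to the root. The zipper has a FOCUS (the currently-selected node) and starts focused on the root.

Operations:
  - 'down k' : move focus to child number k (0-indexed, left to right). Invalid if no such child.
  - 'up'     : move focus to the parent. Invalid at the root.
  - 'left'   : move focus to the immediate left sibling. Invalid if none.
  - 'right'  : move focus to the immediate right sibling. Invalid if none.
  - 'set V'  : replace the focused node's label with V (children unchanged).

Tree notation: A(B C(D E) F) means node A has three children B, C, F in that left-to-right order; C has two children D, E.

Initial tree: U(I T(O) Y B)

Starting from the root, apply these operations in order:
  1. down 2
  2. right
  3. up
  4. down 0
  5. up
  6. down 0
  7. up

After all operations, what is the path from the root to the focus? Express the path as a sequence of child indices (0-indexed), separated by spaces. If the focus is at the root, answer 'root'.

Answer: root

Derivation:
Step 1 (down 2): focus=Y path=2 depth=1 children=[] left=['I', 'T'] right=['B'] parent=U
Step 2 (right): focus=B path=3 depth=1 children=[] left=['I', 'T', 'Y'] right=[] parent=U
Step 3 (up): focus=U path=root depth=0 children=['I', 'T', 'Y', 'B'] (at root)
Step 4 (down 0): focus=I path=0 depth=1 children=[] left=[] right=['T', 'Y', 'B'] parent=U
Step 5 (up): focus=U path=root depth=0 children=['I', 'T', 'Y', 'B'] (at root)
Step 6 (down 0): focus=I path=0 depth=1 children=[] left=[] right=['T', 'Y', 'B'] parent=U
Step 7 (up): focus=U path=root depth=0 children=['I', 'T', 'Y', 'B'] (at root)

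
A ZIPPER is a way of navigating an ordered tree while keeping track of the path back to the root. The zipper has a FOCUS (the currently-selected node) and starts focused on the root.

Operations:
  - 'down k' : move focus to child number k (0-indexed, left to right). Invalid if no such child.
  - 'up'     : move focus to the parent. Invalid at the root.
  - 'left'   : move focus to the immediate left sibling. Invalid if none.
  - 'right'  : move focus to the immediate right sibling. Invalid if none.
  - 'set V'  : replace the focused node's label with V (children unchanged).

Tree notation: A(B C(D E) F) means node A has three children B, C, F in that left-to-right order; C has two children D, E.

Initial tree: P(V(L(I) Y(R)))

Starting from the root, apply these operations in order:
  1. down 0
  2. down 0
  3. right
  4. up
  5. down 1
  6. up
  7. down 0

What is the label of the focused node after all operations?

Answer: L

Derivation:
Step 1 (down 0): focus=V path=0 depth=1 children=['L', 'Y'] left=[] right=[] parent=P
Step 2 (down 0): focus=L path=0/0 depth=2 children=['I'] left=[] right=['Y'] parent=V
Step 3 (right): focus=Y path=0/1 depth=2 children=['R'] left=['L'] right=[] parent=V
Step 4 (up): focus=V path=0 depth=1 children=['L', 'Y'] left=[] right=[] parent=P
Step 5 (down 1): focus=Y path=0/1 depth=2 children=['R'] left=['L'] right=[] parent=V
Step 6 (up): focus=V path=0 depth=1 children=['L', 'Y'] left=[] right=[] parent=P
Step 7 (down 0): focus=L path=0/0 depth=2 children=['I'] left=[] right=['Y'] parent=V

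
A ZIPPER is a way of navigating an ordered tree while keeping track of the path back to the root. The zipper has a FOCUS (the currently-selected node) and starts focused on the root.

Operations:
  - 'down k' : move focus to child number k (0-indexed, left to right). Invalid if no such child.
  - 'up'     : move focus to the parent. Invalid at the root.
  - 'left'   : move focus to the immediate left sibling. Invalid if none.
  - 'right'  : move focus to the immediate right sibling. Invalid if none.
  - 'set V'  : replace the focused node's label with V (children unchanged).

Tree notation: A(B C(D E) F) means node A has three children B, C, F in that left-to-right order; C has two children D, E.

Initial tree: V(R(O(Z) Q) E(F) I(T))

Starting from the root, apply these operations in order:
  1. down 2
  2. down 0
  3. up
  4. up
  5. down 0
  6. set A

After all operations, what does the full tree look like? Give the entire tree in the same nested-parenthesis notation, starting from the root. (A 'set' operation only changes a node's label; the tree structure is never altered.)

Answer: V(A(O(Z) Q) E(F) I(T))

Derivation:
Step 1 (down 2): focus=I path=2 depth=1 children=['T'] left=['R', 'E'] right=[] parent=V
Step 2 (down 0): focus=T path=2/0 depth=2 children=[] left=[] right=[] parent=I
Step 3 (up): focus=I path=2 depth=1 children=['T'] left=['R', 'E'] right=[] parent=V
Step 4 (up): focus=V path=root depth=0 children=['R', 'E', 'I'] (at root)
Step 5 (down 0): focus=R path=0 depth=1 children=['O', 'Q'] left=[] right=['E', 'I'] parent=V
Step 6 (set A): focus=A path=0 depth=1 children=['O', 'Q'] left=[] right=['E', 'I'] parent=V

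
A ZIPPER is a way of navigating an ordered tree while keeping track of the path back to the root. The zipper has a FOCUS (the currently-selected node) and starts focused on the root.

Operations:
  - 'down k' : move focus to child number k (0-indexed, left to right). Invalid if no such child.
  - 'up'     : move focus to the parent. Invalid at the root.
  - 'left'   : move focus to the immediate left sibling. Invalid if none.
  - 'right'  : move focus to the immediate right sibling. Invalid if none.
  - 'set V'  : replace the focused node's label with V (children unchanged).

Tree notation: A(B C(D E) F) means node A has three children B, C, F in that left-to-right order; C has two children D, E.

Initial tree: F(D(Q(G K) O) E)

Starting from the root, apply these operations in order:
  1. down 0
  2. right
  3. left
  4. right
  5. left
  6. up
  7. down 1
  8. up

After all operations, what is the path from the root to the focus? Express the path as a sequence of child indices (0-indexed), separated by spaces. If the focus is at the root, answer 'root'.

Step 1 (down 0): focus=D path=0 depth=1 children=['Q', 'O'] left=[] right=['E'] parent=F
Step 2 (right): focus=E path=1 depth=1 children=[] left=['D'] right=[] parent=F
Step 3 (left): focus=D path=0 depth=1 children=['Q', 'O'] left=[] right=['E'] parent=F
Step 4 (right): focus=E path=1 depth=1 children=[] left=['D'] right=[] parent=F
Step 5 (left): focus=D path=0 depth=1 children=['Q', 'O'] left=[] right=['E'] parent=F
Step 6 (up): focus=F path=root depth=0 children=['D', 'E'] (at root)
Step 7 (down 1): focus=E path=1 depth=1 children=[] left=['D'] right=[] parent=F
Step 8 (up): focus=F path=root depth=0 children=['D', 'E'] (at root)

Answer: root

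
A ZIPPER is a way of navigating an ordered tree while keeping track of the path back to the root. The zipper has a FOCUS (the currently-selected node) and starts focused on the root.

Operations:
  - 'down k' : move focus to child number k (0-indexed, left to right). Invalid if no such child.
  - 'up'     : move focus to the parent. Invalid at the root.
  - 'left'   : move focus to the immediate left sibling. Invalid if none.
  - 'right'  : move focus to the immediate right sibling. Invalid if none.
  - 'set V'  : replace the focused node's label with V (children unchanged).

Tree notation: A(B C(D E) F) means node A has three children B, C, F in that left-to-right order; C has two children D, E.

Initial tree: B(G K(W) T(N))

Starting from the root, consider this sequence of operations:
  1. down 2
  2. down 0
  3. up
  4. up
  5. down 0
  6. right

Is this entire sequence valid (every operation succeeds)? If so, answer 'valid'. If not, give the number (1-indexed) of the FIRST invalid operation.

Answer: valid

Derivation:
Step 1 (down 2): focus=T path=2 depth=1 children=['N'] left=['G', 'K'] right=[] parent=B
Step 2 (down 0): focus=N path=2/0 depth=2 children=[] left=[] right=[] parent=T
Step 3 (up): focus=T path=2 depth=1 children=['N'] left=['G', 'K'] right=[] parent=B
Step 4 (up): focus=B path=root depth=0 children=['G', 'K', 'T'] (at root)
Step 5 (down 0): focus=G path=0 depth=1 children=[] left=[] right=['K', 'T'] parent=B
Step 6 (right): focus=K path=1 depth=1 children=['W'] left=['G'] right=['T'] parent=B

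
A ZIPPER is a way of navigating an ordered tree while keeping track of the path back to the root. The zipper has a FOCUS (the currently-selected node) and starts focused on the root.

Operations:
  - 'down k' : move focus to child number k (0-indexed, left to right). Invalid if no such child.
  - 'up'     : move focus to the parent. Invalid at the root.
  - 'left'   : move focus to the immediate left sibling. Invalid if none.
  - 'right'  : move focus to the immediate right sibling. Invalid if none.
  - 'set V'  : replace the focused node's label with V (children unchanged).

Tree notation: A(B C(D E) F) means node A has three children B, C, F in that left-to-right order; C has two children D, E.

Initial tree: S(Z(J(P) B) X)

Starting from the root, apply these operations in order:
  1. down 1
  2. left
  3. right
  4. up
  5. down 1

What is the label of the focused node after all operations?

Step 1 (down 1): focus=X path=1 depth=1 children=[] left=['Z'] right=[] parent=S
Step 2 (left): focus=Z path=0 depth=1 children=['J', 'B'] left=[] right=['X'] parent=S
Step 3 (right): focus=X path=1 depth=1 children=[] left=['Z'] right=[] parent=S
Step 4 (up): focus=S path=root depth=0 children=['Z', 'X'] (at root)
Step 5 (down 1): focus=X path=1 depth=1 children=[] left=['Z'] right=[] parent=S

Answer: X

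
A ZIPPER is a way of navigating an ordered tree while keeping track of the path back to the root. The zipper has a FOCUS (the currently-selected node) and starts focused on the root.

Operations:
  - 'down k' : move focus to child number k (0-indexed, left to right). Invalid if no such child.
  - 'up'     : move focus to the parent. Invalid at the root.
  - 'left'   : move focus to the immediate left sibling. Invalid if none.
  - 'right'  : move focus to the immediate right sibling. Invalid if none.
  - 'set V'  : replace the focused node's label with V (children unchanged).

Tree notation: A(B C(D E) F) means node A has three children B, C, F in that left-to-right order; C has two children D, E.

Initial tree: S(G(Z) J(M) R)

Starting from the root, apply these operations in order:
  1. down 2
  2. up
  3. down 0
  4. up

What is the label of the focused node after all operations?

Step 1 (down 2): focus=R path=2 depth=1 children=[] left=['G', 'J'] right=[] parent=S
Step 2 (up): focus=S path=root depth=0 children=['G', 'J', 'R'] (at root)
Step 3 (down 0): focus=G path=0 depth=1 children=['Z'] left=[] right=['J', 'R'] parent=S
Step 4 (up): focus=S path=root depth=0 children=['G', 'J', 'R'] (at root)

Answer: S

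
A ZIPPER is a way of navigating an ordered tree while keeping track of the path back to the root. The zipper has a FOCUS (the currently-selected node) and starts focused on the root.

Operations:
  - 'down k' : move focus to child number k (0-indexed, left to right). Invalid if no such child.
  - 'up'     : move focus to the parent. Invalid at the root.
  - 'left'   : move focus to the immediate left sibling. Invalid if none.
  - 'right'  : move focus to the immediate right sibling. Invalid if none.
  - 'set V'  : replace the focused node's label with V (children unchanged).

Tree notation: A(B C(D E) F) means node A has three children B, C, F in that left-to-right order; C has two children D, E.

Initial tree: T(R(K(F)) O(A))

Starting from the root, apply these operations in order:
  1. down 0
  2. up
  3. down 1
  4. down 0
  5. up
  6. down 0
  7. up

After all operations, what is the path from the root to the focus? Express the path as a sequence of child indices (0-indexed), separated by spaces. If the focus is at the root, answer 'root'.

Answer: 1

Derivation:
Step 1 (down 0): focus=R path=0 depth=1 children=['K'] left=[] right=['O'] parent=T
Step 2 (up): focus=T path=root depth=0 children=['R', 'O'] (at root)
Step 3 (down 1): focus=O path=1 depth=1 children=['A'] left=['R'] right=[] parent=T
Step 4 (down 0): focus=A path=1/0 depth=2 children=[] left=[] right=[] parent=O
Step 5 (up): focus=O path=1 depth=1 children=['A'] left=['R'] right=[] parent=T
Step 6 (down 0): focus=A path=1/0 depth=2 children=[] left=[] right=[] parent=O
Step 7 (up): focus=O path=1 depth=1 children=['A'] left=['R'] right=[] parent=T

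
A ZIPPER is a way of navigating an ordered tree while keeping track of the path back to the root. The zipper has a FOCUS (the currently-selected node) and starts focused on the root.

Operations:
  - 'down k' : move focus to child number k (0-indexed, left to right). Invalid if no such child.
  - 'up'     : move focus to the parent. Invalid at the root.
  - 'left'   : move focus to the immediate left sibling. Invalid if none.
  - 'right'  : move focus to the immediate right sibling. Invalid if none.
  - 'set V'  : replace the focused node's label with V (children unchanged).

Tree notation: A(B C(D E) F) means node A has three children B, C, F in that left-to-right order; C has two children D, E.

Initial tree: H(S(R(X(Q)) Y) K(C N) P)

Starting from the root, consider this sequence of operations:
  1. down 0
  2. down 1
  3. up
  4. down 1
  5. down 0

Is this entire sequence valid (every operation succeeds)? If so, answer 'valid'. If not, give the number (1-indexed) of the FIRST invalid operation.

Step 1 (down 0): focus=S path=0 depth=1 children=['R', 'Y'] left=[] right=['K', 'P'] parent=H
Step 2 (down 1): focus=Y path=0/1 depth=2 children=[] left=['R'] right=[] parent=S
Step 3 (up): focus=S path=0 depth=1 children=['R', 'Y'] left=[] right=['K', 'P'] parent=H
Step 4 (down 1): focus=Y path=0/1 depth=2 children=[] left=['R'] right=[] parent=S
Step 5 (down 0): INVALID

Answer: 5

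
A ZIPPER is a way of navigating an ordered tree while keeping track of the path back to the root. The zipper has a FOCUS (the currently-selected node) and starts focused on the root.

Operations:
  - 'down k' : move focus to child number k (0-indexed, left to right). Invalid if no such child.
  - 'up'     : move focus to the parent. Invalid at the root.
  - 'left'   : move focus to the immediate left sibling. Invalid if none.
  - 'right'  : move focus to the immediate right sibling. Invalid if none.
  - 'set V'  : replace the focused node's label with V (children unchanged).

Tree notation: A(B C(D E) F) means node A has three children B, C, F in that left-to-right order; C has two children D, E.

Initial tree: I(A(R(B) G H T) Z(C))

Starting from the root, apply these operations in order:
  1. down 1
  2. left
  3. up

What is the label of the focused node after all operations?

Step 1 (down 1): focus=Z path=1 depth=1 children=['C'] left=['A'] right=[] parent=I
Step 2 (left): focus=A path=0 depth=1 children=['R', 'G', 'H', 'T'] left=[] right=['Z'] parent=I
Step 3 (up): focus=I path=root depth=0 children=['A', 'Z'] (at root)

Answer: I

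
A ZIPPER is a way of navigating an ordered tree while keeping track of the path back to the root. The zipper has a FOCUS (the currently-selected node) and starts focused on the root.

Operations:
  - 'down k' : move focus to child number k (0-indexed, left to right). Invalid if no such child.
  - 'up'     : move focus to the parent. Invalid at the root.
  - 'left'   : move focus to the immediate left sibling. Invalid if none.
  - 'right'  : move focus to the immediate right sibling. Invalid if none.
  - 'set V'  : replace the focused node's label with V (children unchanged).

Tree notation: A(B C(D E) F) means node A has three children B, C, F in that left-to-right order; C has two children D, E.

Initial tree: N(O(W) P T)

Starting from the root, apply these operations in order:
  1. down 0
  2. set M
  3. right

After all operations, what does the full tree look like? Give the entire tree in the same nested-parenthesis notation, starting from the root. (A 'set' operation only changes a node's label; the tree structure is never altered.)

Answer: N(M(W) P T)

Derivation:
Step 1 (down 0): focus=O path=0 depth=1 children=['W'] left=[] right=['P', 'T'] parent=N
Step 2 (set M): focus=M path=0 depth=1 children=['W'] left=[] right=['P', 'T'] parent=N
Step 3 (right): focus=P path=1 depth=1 children=[] left=['M'] right=['T'] parent=N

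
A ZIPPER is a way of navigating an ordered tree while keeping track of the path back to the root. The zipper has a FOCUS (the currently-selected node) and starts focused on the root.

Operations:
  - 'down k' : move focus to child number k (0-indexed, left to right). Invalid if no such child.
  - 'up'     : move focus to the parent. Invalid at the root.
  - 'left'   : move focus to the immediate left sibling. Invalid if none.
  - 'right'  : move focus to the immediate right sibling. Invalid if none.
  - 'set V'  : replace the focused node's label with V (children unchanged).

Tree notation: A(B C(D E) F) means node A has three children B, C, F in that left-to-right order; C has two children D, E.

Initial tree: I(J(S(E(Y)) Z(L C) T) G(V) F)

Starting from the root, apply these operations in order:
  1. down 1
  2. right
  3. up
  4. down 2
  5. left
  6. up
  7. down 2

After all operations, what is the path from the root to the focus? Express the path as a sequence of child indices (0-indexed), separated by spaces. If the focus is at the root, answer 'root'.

Step 1 (down 1): focus=G path=1 depth=1 children=['V'] left=['J'] right=['F'] parent=I
Step 2 (right): focus=F path=2 depth=1 children=[] left=['J', 'G'] right=[] parent=I
Step 3 (up): focus=I path=root depth=0 children=['J', 'G', 'F'] (at root)
Step 4 (down 2): focus=F path=2 depth=1 children=[] left=['J', 'G'] right=[] parent=I
Step 5 (left): focus=G path=1 depth=1 children=['V'] left=['J'] right=['F'] parent=I
Step 6 (up): focus=I path=root depth=0 children=['J', 'G', 'F'] (at root)
Step 7 (down 2): focus=F path=2 depth=1 children=[] left=['J', 'G'] right=[] parent=I

Answer: 2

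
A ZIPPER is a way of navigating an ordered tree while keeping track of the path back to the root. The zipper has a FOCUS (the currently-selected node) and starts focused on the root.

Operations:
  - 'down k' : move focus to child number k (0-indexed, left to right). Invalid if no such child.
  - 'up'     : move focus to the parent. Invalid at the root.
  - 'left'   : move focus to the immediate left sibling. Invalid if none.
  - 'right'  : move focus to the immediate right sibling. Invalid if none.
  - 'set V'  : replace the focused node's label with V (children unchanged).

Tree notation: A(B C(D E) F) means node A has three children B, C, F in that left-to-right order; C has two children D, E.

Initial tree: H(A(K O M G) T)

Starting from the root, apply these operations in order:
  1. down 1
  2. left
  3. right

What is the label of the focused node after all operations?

Step 1 (down 1): focus=T path=1 depth=1 children=[] left=['A'] right=[] parent=H
Step 2 (left): focus=A path=0 depth=1 children=['K', 'O', 'M', 'G'] left=[] right=['T'] parent=H
Step 3 (right): focus=T path=1 depth=1 children=[] left=['A'] right=[] parent=H

Answer: T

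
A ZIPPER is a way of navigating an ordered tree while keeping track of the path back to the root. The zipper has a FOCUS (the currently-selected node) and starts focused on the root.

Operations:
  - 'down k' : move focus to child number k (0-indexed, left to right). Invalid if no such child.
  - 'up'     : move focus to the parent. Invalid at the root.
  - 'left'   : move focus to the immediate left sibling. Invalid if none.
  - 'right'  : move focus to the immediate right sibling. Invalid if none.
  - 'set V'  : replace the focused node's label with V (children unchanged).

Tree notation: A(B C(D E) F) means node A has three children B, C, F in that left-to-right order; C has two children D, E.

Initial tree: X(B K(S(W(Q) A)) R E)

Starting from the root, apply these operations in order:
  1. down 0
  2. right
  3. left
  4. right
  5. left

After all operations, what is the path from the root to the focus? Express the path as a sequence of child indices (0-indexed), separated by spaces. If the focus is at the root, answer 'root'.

Step 1 (down 0): focus=B path=0 depth=1 children=[] left=[] right=['K', 'R', 'E'] parent=X
Step 2 (right): focus=K path=1 depth=1 children=['S'] left=['B'] right=['R', 'E'] parent=X
Step 3 (left): focus=B path=0 depth=1 children=[] left=[] right=['K', 'R', 'E'] parent=X
Step 4 (right): focus=K path=1 depth=1 children=['S'] left=['B'] right=['R', 'E'] parent=X
Step 5 (left): focus=B path=0 depth=1 children=[] left=[] right=['K', 'R', 'E'] parent=X

Answer: 0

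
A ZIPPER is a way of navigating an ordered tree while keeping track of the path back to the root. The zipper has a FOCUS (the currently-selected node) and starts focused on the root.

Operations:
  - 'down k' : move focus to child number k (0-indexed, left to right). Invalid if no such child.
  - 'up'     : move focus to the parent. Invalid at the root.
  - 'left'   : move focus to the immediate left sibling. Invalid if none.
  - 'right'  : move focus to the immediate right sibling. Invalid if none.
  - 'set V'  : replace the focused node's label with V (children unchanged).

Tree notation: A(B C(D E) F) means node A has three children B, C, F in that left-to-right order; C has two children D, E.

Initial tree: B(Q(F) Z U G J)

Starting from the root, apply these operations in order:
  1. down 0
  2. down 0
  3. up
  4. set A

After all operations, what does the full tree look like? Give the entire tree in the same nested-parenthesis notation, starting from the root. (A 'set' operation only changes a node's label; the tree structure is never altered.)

Answer: B(A(F) Z U G J)

Derivation:
Step 1 (down 0): focus=Q path=0 depth=1 children=['F'] left=[] right=['Z', 'U', 'G', 'J'] parent=B
Step 2 (down 0): focus=F path=0/0 depth=2 children=[] left=[] right=[] parent=Q
Step 3 (up): focus=Q path=0 depth=1 children=['F'] left=[] right=['Z', 'U', 'G', 'J'] parent=B
Step 4 (set A): focus=A path=0 depth=1 children=['F'] left=[] right=['Z', 'U', 'G', 'J'] parent=B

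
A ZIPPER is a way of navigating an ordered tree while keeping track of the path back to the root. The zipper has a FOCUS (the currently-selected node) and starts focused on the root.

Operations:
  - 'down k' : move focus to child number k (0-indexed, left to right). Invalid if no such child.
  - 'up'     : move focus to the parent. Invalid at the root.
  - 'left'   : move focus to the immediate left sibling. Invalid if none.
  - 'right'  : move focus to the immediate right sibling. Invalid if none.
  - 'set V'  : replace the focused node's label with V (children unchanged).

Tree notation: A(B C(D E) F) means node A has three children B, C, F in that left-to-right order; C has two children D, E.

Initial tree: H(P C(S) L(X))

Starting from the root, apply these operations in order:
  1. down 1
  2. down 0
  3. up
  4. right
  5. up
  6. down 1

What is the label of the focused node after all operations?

Answer: C

Derivation:
Step 1 (down 1): focus=C path=1 depth=1 children=['S'] left=['P'] right=['L'] parent=H
Step 2 (down 0): focus=S path=1/0 depth=2 children=[] left=[] right=[] parent=C
Step 3 (up): focus=C path=1 depth=1 children=['S'] left=['P'] right=['L'] parent=H
Step 4 (right): focus=L path=2 depth=1 children=['X'] left=['P', 'C'] right=[] parent=H
Step 5 (up): focus=H path=root depth=0 children=['P', 'C', 'L'] (at root)
Step 6 (down 1): focus=C path=1 depth=1 children=['S'] left=['P'] right=['L'] parent=H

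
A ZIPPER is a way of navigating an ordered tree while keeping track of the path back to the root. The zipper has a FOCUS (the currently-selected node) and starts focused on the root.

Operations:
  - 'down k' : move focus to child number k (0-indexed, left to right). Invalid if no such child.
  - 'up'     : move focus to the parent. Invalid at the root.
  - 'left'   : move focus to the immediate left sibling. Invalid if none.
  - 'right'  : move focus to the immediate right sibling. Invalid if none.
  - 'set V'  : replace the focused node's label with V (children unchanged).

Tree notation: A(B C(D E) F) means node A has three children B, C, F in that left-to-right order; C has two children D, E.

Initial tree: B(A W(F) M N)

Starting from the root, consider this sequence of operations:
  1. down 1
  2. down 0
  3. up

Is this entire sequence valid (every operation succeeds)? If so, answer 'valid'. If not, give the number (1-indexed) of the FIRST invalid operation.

Answer: valid

Derivation:
Step 1 (down 1): focus=W path=1 depth=1 children=['F'] left=['A'] right=['M', 'N'] parent=B
Step 2 (down 0): focus=F path=1/0 depth=2 children=[] left=[] right=[] parent=W
Step 3 (up): focus=W path=1 depth=1 children=['F'] left=['A'] right=['M', 'N'] parent=B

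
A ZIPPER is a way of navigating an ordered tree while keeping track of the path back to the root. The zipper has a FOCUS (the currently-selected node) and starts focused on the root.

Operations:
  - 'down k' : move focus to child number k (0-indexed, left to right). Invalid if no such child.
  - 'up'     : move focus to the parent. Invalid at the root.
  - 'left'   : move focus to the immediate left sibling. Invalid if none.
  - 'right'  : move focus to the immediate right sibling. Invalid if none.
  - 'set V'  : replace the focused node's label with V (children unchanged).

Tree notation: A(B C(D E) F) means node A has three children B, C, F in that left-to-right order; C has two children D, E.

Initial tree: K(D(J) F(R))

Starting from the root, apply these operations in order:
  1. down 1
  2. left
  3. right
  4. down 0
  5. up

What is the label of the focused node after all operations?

Step 1 (down 1): focus=F path=1 depth=1 children=['R'] left=['D'] right=[] parent=K
Step 2 (left): focus=D path=0 depth=1 children=['J'] left=[] right=['F'] parent=K
Step 3 (right): focus=F path=1 depth=1 children=['R'] left=['D'] right=[] parent=K
Step 4 (down 0): focus=R path=1/0 depth=2 children=[] left=[] right=[] parent=F
Step 5 (up): focus=F path=1 depth=1 children=['R'] left=['D'] right=[] parent=K

Answer: F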